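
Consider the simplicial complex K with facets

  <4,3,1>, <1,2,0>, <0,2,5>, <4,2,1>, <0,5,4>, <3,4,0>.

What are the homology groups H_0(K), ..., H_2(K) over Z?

Take the total order 0 < 1 < 2 < 3 < 4 < 5 on the vertex set. Then K (dimension 2) consists of the simplices:

  0-simplices (6): [0], [1], [2], [3], [4], [5]
  1-simplices (12): [0,1], [0,2], [0,3], [0,4], [0,5], [1,2], [1,3], [1,4], [2,4], [2,5], [3,4], [4,5]
  2-simplices (6): [0,1,2], [0,2,5], [0,3,4], [0,4,5], [1,2,4], [1,3,4]

so the chain groups are C_0 ≅ Z^6, C_1 ≅ Z^12, C_2 ≅ Z^6.

The boundary map ∂_1: C_1 → C_0 maps an edge to its endpoints' difference, ∂[p,q] = q − p.
The 6×12 boundary matrix has rank 5 and Smith normal form diag(1,1,1,1,1).

Boundary ∂_2: C_2 → C_1 maps a triangle to the signed sum of its edges. For instance
  ∂[1,2,4] = [2,4] − [1,4] + [1,2],
  ∂[0,3,4] = [3,4] − [0,4] + [0,3].
As a 12×6 matrix over Z this has rank 6, with invariant factors (1,1,1,1,1,1).

Reading off H_k = ker ∂_k / im ∂_{k+1}:

  H_0: rank C_0 − rank ∂_1 = 6 − 5 = 1, and the invariant factors of ∂_1 are all 1, so H_0 = Z.
  H_1: rank ker ∂_1 − rank ∂_2 = (12 − 5) − 6 = 1, and the invariant factors of ∂_2 are all 1, so H_1 = Z.
  H_2: rank ker ∂_2 − rank ∂_3 = (6 − 6) − 0 = 0, and there is no ∂_3, so H_2 = 0.

As a check, the Euler characteristic is 6 − 12 + 6 = 0, which agrees with 1 − 1 + 0 = 0.

H_0 ≅ Z,  H_1 ≅ Z,  H_2 = 0.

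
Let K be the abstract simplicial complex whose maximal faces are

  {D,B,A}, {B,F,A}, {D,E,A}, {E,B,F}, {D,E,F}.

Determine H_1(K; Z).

K has 5 vertices, 10 edges, 5 triangles.
rank ∂_1 = 4, rank ∂_2 = 5 ⇒ b_1 = 10 − 4 − 5 = 1; all invariant factors of ∂_2 are 1 so no torsion. So H_1 = Z.

H_1 ≅ Z.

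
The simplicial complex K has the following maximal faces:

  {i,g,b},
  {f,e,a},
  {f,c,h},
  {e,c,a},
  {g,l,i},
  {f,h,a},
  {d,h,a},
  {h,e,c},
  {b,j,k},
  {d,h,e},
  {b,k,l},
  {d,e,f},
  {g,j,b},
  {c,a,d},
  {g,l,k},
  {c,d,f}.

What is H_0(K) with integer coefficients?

K has 12 vertices, 27 edges, 16 triangles.
rank ∂_0 = 0, rank ∂_1 = 10 ⇒ b_0 = 12 − 0 − 10 = 2; all invariant factors of ∂_1 are 1 so no torsion. So H_0 = Z^2.

H_0 = Z^2.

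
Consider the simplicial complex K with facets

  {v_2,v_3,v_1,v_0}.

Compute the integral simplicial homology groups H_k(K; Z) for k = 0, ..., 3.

H_0 = Z,  H_1 = 0,  H_2 = 0,  H_3 = 0.

Take the total order v_0 < v_1 < v_2 < v_3 on the vertex set. Then K (dimension 3) consists of the simplices:

  0-simplices (4): [v_0], [v_1], [v_2], [v_3]
  1-simplices (6): [v_0,v_1], [v_0,v_2], [v_0,v_3], [v_1,v_2], [v_1,v_3], [v_2,v_3]
  2-simplices (4): [v_0,v_1,v_2], [v_0,v_1,v_3], [v_0,v_2,v_3], [v_1,v_2,v_3]
  3-simplices (1): [v_0,v_1,v_2,v_3]

giving chain groups C_0 ≅ Z^4, C_1 ≅ Z^6, C_2 ≅ Z^4, C_3 ≅ Z^1.

Boundary ∂_1: C_1 → C_0 maps an edge to its endpoints' difference, ∂[p,q] = q − p.
The 4×6 boundary matrix has rank 3 and Smith normal form diag(1,1,1).

Boundary ∂_2: C_2 → C_1 acts by ∂[p,q,r] = [q,r] − [p,r] + [p,q]. For instance
  ∂[v_0,v_1,v_2] = [v_1,v_2] − [v_0,v_2] + [v_0,v_1],
  ∂[v_1,v_2,v_3] = [v_2,v_3] − [v_1,v_3] + [v_1,v_2].
The 6×4 boundary matrix has rank 3 and Smith normal form diag(1,1,1).

Boundary ∂_3: C_3 → C_2 sends each 3-simplex σ to the alternating sum Σ_i (−1)^i (σ with its i-th vertex removed). For instance
  ∂[v_0,v_1,v_2,v_3] = [v_1,v_2,v_3] − [v_0,v_2,v_3] + [v_0,v_1,v_3] − [v_0,v_1,v_2].
The 4×1 boundary matrix has rank 1 and Smith normal form diag(1).

From H_k ≅ ker(∂_k) / im(∂_{k+1}) we obtain:

  H_0: rank C_0 − rank ∂_1 = 4 − 3 = 1, and the invariant factors of ∂_1 are all 1, so H_0 = Z.
  H_1: rank ker ∂_1 − rank ∂_2 = (6 − 3) − 3 = 0, and the invariant factors of ∂_2 are all 1, so H_1 = 0.
  H_2: rank ker ∂_2 − rank ∂_3 = (4 − 3) − 1 = 0, and the invariant factors of ∂_3 are all 1, so H_2 = 0.
  H_3: rank ker ∂_3 − rank ∂_4 = (1 − 1) − 0 = 0, and there is no ∂_4, so H_3 = 0.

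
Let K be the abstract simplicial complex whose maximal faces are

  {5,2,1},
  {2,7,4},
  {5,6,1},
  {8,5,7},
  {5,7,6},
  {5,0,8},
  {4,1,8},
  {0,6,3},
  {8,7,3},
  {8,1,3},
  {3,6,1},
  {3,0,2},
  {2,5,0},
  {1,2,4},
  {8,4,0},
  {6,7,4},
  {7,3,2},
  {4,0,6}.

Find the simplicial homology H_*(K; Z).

H_0 = Z,  H_1 = Z^2,  H_2 = Z.

Order the vertices as 0 < 1 < 2 < 3 < 4 < 5 < 6 < 7 < 8. Listing each simplex with vertices in this order, K has dimension 2 with simplices:

  0-simplices (9): [0], [1], [2], [3], [4], [5], [6], [7], [8]
  1-simplices (27): (27 of them)
  2-simplices (18): [0,2,3], [0,2,5], [0,3,6], [0,4,6], [0,4,8], [0,5,8], [1,2,4], [1,2,5], [1,3,6], [1,3,8], [1,4,8], [1,5,6], [2,3,7], [2,4,7], [3,7,8], [4,6,7], [5,6,7], [5,7,8]

giving chain groups C_0 ≅ Z^9, C_1 ≅ Z^27, C_2 ≅ Z^18.

∂_1: C_1 → C_0 maps an edge to its endpoints' difference, ∂[p,q] = q − p. For instance
  ∂[2,3] = [3] − [2].
This gives a 9×27 integer matrix of rank 8; reducing to Smith normal form yields diagonal entries (1,1,1,1,1,1,1,1).

The boundary map ∂_2: C_2 → C_1 sends each 2-simplex [p,q,r] to [q,r] − [p,r] + [p,q]. For instance
  ∂[0,2,5] = [2,5] − [0,5] + [0,2],
  ∂[4,6,7] = [6,7] − [4,7] + [4,6].
The 27×18 boundary matrix has rank 17 and Smith normal form diag(1,1,1,1,1,1,1,1,1,1,1,1,1,1,1,1,1).

Now H_k = ker ∂_k / im ∂_{k+1}, so:

  H_0: rank C_0 − rank ∂_1 = 9 − 8 = 1, and the invariant factors of ∂_1 are all 1, so H_0 ≅ Z.
  H_1: rank ker ∂_1 − rank ∂_2 = (27 − 8) − 17 = 2, and the invariant factors of ∂_2 are all 1, so H_1 ≅ Z^2.
  H_2: rank ker ∂_2 − rank ∂_3 = (18 − 17) − 0 = 1, and there is no ∂_3, so H_2 ≅ Z.

As a check, the Euler characteristic is 9 − 27 + 18 = 0, which agrees with 1 − 2 + 1 = 0.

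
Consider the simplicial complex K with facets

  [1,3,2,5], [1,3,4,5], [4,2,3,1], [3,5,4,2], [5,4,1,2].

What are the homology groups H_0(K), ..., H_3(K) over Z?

H_0 = Z,  H_1 = 0,  H_2 = 0,  H_3 = Z.

We work with the vertex ordering 1 < 2 < 3 < 4 < 5. The simplices of K, each written with vertices in increasing order, are:

  0-simplices (5): [1], [2], [3], [4], [5]
  1-simplices (10): [1,2], [1,3], [1,4], [1,5], [2,3], [2,4], [2,5], [3,4], [3,5], [4,5]
  2-simplices (10): [1,2,3], [1,2,4], [1,2,5], [1,3,4], [1,3,5], [1,4,5], [2,3,4], [2,3,5], [2,4,5], [3,4,5]
  3-simplices (5): [1,2,3,4], [1,2,3,5], [1,2,4,5], [1,3,4,5], [2,3,4,5]

so the chain groups are C_0 ≅ Z^5, C_1 ≅ Z^10, C_2 ≅ Z^10, C_3 ≅ Z^5.

The boundary map ∂_1: C_1 → C_0 is given by ∂[p,q] = [q] − [p].
This gives a 5×10 integer matrix of rank 4; reducing to Smith normal form yields diagonal entries (1,1,1,1).

Boundary ∂_2: C_2 → C_1 sends each 2-simplex [p,q,r] to [q,r] − [p,r] + [p,q]. For instance
  ∂[1,2,5] = [2,5] − [1,5] + [1,2],
  ∂[1,3,4] = [3,4] − [1,4] + [1,3].
As a 10×10 matrix over Z this has rank 6, with invariant factors (1,1,1,1,1,1).

The boundary map ∂_3: C_3 → C_2 sends each 3-simplex σ to the alternating sum Σ_i (−1)^i (σ with its i-th vertex removed). For instance
  ∂[1,3,4,5] = [3,4,5] − [1,4,5] + [1,3,5] − [1,3,4],
  ∂[1,2,3,4] = [2,3,4] − [1,3,4] + [1,2,4] − [1,2,3].
As a 10×5 matrix over Z this has rank 4, with invariant factors (1,1,1,1).

Computing H_k = (kernel of ∂_k) / (image of ∂_{k+1}):

  H_0: rank C_0 − rank ∂_1 = 5 − 4 = 1, and the invariant factors of ∂_1 are all 1, so H_0 = Z.
  H_1: rank ker ∂_1 − rank ∂_2 = (10 − 4) − 6 = 0, and the invariant factors of ∂_2 are all 1, so H_1 = 0.
  H_2: rank ker ∂_2 − rank ∂_3 = (10 − 6) − 4 = 0, and the invariant factors of ∂_3 are all 1, so H_2 = 0.
  H_3: rank ker ∂_3 − rank ∂_4 = (5 − 4) − 0 = 1, and there is no ∂_4, so H_3 = Z.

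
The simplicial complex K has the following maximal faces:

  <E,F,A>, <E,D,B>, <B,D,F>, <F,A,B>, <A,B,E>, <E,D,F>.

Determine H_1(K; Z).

H_1 = 0.

Take the total order A < B < D < E < F on the vertex set. Then K (dimension 2) consists of the simplices:

  0-simplices (5): A, B, D, E, F
  1-simplices (9): AB, AE, AF, BD, BE, BF, DE, DF, EF
  2-simplices (6): ABE, ABF, AEF, BDE, BDF, DEF

Hence C_0 ≅ Z^5, C_1 ≅ Z^9, C_2 ≅ Z^6.

∂_1: C_1 → C_0 is given by ∂[p,q] = [q] − [p]. For instance
  ∂BE = E − B.
The resulting 5×9 matrix has rank 4, and its Smith normal form has invariant factors (1,1,1,1).

The boundary map ∂_2: C_2 → C_1 acts by ∂[p,q,r] = [q,r] − [p,r] + [p,q]. For instance
  ∂BDE = DE − BE + BD,
  ∂BDF = DF − BF + BD.
As a 9×6 matrix over Z this has rank 5, with invariant factors (1,1,1,1,1).

Computing H_k = (kernel of ∂_k) / (image of ∂_{k+1}):

  H_1: rank ker ∂_1 − rank ∂_2 = (9 − 4) − 5 = 0, and the invariant factors of ∂_2 are all 1, so H_1 ≅ 0.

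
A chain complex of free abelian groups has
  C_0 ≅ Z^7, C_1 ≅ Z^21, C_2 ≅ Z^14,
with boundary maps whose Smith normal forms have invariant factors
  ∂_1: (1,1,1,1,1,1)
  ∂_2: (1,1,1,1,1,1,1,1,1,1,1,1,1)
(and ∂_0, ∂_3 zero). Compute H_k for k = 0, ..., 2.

H_0 = Z,  H_1 = Z^2,  H_2 = Z.

H_0: b_0 = 7 − 0 − 6 = 1; torsion from ∂_1 factors > 1: none. So H_0 = Z.
H_1: b_1 = 21 − 6 − 13 = 2; torsion from ∂_2 factors > 1: none. So H_1 = Z^2.
H_2: b_2 = 14 − 13 − 0 = 1; torsion from ∂_3 factors > 1: none. So H_2 = Z.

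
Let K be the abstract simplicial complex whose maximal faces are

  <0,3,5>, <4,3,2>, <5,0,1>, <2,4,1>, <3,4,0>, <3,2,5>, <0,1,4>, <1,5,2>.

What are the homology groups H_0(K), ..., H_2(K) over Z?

H_0 = Z,  H_1 = 0,  H_2 = Z.

We work with the vertex ordering 0 < 1 < 2 < 3 < 4 < 5. The simplices of K, each written with vertices in increasing order, are:

  0-simplices (6): [0], [1], [2], [3], [4], [5]
  1-simplices (12): [0,1], [0,3], [0,4], [0,5], [1,2], [1,4], [1,5], [2,3], [2,4], [2,5], [3,4], [3,5]
  2-simplices (8): [0,1,4], [0,1,5], [0,3,4], [0,3,5], [1,2,4], [1,2,5], [2,3,4], [2,3,5]

giving chain groups C_0 ≅ Z^6, C_1 ≅ Z^12, C_2 ≅ Z^8.

The boundary map ∂_1: C_1 → C_0 sends each edge [p,q] (with p < q) to q − p. For instance
  ∂[2,5] = [5] − [2].
This gives a 6×12 integer matrix of rank 5; reducing to Smith normal form yields diagonal entries (1,1,1,1,1).

The boundary map ∂_2: C_2 → C_1 sends each 2-simplex [p,q,r] to [q,r] − [p,r] + [p,q]. For instance
  ∂[2,3,5] = [3,5] − [2,5] + [2,3],
  ∂[0,3,5] = [3,5] − [0,5] + [0,3].
As a 12×8 matrix over Z this has rank 7, with invariant factors (1,1,1,1,1,1,1).

From H_k ≅ ker(∂_k) / im(∂_{k+1}) we obtain:

  H_0: rank C_0 − rank ∂_1 = 6 − 5 = 1, and the invariant factors of ∂_1 are all 1, so H_0 ≅ Z.
  H_1: rank ker ∂_1 − rank ∂_2 = (12 − 5) − 7 = 0, and the invariant factors of ∂_2 are all 1, so H_1 ≅ 0.
  H_2: rank ker ∂_2 − rank ∂_3 = (8 − 7) − 0 = 1, and there is no ∂_3, so H_2 ≅ Z.

As a check, the Euler characteristic is 6 − 12 + 8 = 2, which agrees with 1 − 0 + 1 = 2.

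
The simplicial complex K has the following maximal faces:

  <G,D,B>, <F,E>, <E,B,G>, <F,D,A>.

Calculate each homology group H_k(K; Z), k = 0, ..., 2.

We work with the vertex ordering A < B < D < E < F < G. The simplices of K, each written with vertices in increasing order, are:

  0-simplices (6): A, B, D, E, F, G
  1-simplices (9): AD, AF, BD, BE, BG, DF, DG, EF, EG
  2-simplices (3): ADF, BDG, BEG

Hence C_0 ≅ Z^6, C_1 ≅ Z^9, C_2 ≅ Z^3.

∂_1: C_1 → C_0 sends each edge [p,q] (with p < q) to q − p. For instance
  ∂AF = F − A.
The 6×9 boundary matrix has rank 5 and Smith normal form diag(1,1,1,1,1).

The boundary map ∂_2: C_2 → C_1 maps a triangle to the signed sum of its edges. For instance
  ∂BEG = EG − BG + BE,
  ∂ADF = DF − AF + AD.
As a 9×3 matrix over Z this has rank 3, with invariant factors (1,1,1).

From H_k ≅ ker(∂_k) / im(∂_{k+1}) we obtain:

  H_0: rank C_0 − rank ∂_1 = 6 − 5 = 1, and the invariant factors of ∂_1 are all 1, so H_0 = Z.
  H_1: rank ker ∂_1 − rank ∂_2 = (9 − 5) − 3 = 1, and the invariant factors of ∂_2 are all 1, so H_1 = Z.
  H_2: rank ker ∂_2 − rank ∂_3 = (3 − 3) − 0 = 0, and there is no ∂_3, so H_2 = 0.

As a check, the Euler characteristic is 6 − 9 + 3 = 0, which agrees with 1 − 1 + 0 = 0.

H_0 = Z,  H_1 = Z,  H_2 = 0.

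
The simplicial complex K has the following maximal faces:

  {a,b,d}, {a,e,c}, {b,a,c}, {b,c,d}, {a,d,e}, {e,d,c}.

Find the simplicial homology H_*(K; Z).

Order the vertices as a < b < c < d < e. Listing each simplex with vertices in this order, K has dimension 2 with simplices:

  0-simplices (5): a, b, c, d, e
  1-simplices (9): ab, ac, ad, ae, bc, bd, cd, ce, de
  2-simplices (6): abc, abd, ace, ade, bcd, cde

giving chain groups C_0 ≅ Z^5, C_1 ≅ Z^9, C_2 ≅ Z^6.

The boundary map ∂_1: C_1 → C_0 sends each edge [p,q] (with p < q) to q − p. For instance
  ∂ad = d − a.
As a 5×9 matrix over Z this has rank 4, with invariant factors (1,1,1,1).

∂_2: C_2 → C_1 maps a triangle to the signed sum of its edges. For instance
  ∂abc = bc − ac + ab,
  ∂cde = de − ce + cd.
The 9×6 boundary matrix has rank 5 and Smith normal form diag(1,1,1,1,1).

Computing H_k = (kernel of ∂_k) / (image of ∂_{k+1}):

  H_0: rank C_0 − rank ∂_1 = 5 − 4 = 1, and the invariant factors of ∂_1 are all 1, so H_0 = Z.
  H_1: rank ker ∂_1 − rank ∂_2 = (9 − 4) − 5 = 0, and the invariant factors of ∂_2 are all 1, so H_1 = 0.
  H_2: rank ker ∂_2 − rank ∂_3 = (6 − 5) − 0 = 1, and there is no ∂_3, so H_2 = Z.

As a check, the Euler characteristic is 5 − 9 + 6 = 2, which agrees with 1 − 0 + 1 = 2.

H_0 ≅ Z,  H_1 = 0,  H_2 ≅ Z.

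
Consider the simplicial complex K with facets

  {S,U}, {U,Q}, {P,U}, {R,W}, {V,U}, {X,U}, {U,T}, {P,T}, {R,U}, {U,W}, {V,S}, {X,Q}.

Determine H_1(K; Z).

H_1 ≅ Z^4.

We work with the vertex ordering P < Q < R < S < T < U < V < W < X. The simplices of K, each written with vertices in increasing order, are:

  0-simplices (9): P, Q, R, S, T, U, V, W, X
  1-simplices (12): PT, PU, QU, QX, RU, RW, SU, SV, TU, UV, UW, UX

giving chain groups C_0 ≅ Z^9, C_1 ≅ Z^12.

Boundary ∂_1: C_1 → C_0 sends each edge [p,q] (with p < q) to q − p. For instance
  ∂PT = T − P.
This gives a 9×12 integer matrix of rank 8; reducing to Smith normal form yields diagonal entries (1,1,1,1,1,1,1,1).

From H_k ≅ ker(∂_k) / im(∂_{k+1}) we obtain:

  H_1: rank ker ∂_1 − rank ∂_2 = (12 − 8) − 0 = 4, and there is no ∂_2, so H_1 = Z^4.

(K is a triangulation of a wedge of 4 circles.)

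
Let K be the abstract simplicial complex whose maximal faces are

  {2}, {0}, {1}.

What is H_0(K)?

H_0 ≅ Z^3.

Fix the vertex order 0 < 1 < 2 and write every simplex with vertices in increasing order. Then dim K = 0 and the simplices of K are:

  0-simplices (3): [0], [1], [2]

so the chain groups are C_0 ≅ Z^3.

Computing H_k = (kernel of ∂_k) / (image of ∂_{k+1}):

  H_0: rank C_0 − rank ∂_1 = 3 − 0 = 3, and there is no ∂_1, so H_0 ≅ Z^3.

(K is a triangulation of a set of 3 points.)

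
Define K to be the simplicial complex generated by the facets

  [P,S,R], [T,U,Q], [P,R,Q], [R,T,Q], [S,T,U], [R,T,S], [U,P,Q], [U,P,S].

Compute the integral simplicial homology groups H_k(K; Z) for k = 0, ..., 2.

H_0 = Z,  H_1 = 0,  H_2 = Z.

Fix the vertex order P < Q < R < S < T < U and write every simplex with vertices in increasing order. Then dim K = 2 and the simplices of K are:

  0-simplices (6): P, Q, R, S, T, U
  1-simplices (12): PQ, PR, PS, PU, QR, QT, QU, RS, RT, ST, SU, TU
  2-simplices (8): PQR, PQU, PRS, PSU, QRT, QTU, RST, STU

so the chain groups are C_0 ≅ Z^6, C_1 ≅ Z^12, C_2 ≅ Z^8.

∂_1: C_1 → C_0 sends each edge [p,q] (with p < q) to q − p.
This gives a 6×12 integer matrix of rank 5; reducing to Smith normal form yields diagonal entries (1,1,1,1,1).

Boundary ∂_2: C_2 → C_1 maps a triangle to the signed sum of its edges. For instance
  ∂PQR = QR − PR + PQ,
  ∂PQU = QU − PU + PQ.
The resulting 12×8 matrix has rank 7, and its Smith normal form has invariant factors (1,1,1,1,1,1,1).

Computing H_k = (kernel of ∂_k) / (image of ∂_{k+1}):

  H_0: rank C_0 − rank ∂_1 = 6 − 5 = 1, and the invariant factors of ∂_1 are all 1, so H_0 = Z.
  H_1: rank ker ∂_1 − rank ∂_2 = (12 − 5) − 7 = 0, and the invariant factors of ∂_2 are all 1, so H_1 = 0.
  H_2: rank ker ∂_2 − rank ∂_3 = (8 − 7) − 0 = 1, and there is no ∂_3, so H_2 = Z.

As a check, the Euler characteristic is 6 − 12 + 8 = 2, which agrees with 1 − 0 + 1 = 2.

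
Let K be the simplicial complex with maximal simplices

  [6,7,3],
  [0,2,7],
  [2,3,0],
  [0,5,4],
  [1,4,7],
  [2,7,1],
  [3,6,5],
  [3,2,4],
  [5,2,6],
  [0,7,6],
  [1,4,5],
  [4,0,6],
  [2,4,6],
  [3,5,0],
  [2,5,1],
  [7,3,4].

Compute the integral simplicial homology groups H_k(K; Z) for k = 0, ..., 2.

We work with the vertex ordering 0 < 1 < 2 < 3 < 4 < 5 < 6 < 7. The simplices of K, each written with vertices in increasing order, are:

  0-simplices (8): [0], [1], [2], [3], [4], [5], [6], [7]
  1-simplices (24): (24 of them)
  2-simplices (16): [0,2,3], [0,2,7], [0,3,5], [0,4,5], [0,4,6], [0,6,7], [1,2,5], [1,2,7], [1,4,5], [1,4,7], [2,3,4], [2,4,6], [2,5,6], [3,4,7], [3,5,6], [3,6,7]

so the chain groups are C_0 ≅ Z^8, C_1 ≅ Z^24, C_2 ≅ Z^16.

The boundary map ∂_1: C_1 → C_0 maps an edge to its endpoints' difference, ∂[p,q] = q − p.
This gives a 8×24 integer matrix of rank 7; reducing to Smith normal form yields diagonal entries (1,1,1,1,1,1,1).

Boundary ∂_2: C_2 → C_1 sends each 2-simplex [p,q,r] to [q,r] − [p,r] + [p,q]. For instance
  ∂[0,4,5] = [4,5] − [0,5] + [0,4],
  ∂[0,3,5] = [3,5] − [0,5] + [0,3].
The resulting 24×16 matrix has rank 15, and its Smith normal form has invariant factors (1,1,1,1,1,1,1,1,1,1,1,1,1,1,1).

Computing H_k = (kernel of ∂_k) / (image of ∂_{k+1}):

  H_0: rank C_0 − rank ∂_1 = 8 − 7 = 1, and the invariant factors of ∂_1 are all 1, so H_0 ≅ Z.
  H_1: rank ker ∂_1 − rank ∂_2 = (24 − 7) − 15 = 2, and the invariant factors of ∂_2 are all 1, so H_1 ≅ Z^2.
  H_2: rank ker ∂_2 − rank ∂_3 = (16 − 15) − 0 = 1, and there is no ∂_3, so H_2 ≅ Z.

H_0 ≅ Z,  H_1 ≅ Z^2,  H_2 ≅ Z.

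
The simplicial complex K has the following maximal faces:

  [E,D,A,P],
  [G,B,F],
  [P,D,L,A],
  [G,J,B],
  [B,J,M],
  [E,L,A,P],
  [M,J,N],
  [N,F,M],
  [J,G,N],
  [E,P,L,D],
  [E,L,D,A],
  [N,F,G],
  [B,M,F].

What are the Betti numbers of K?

b_0 = 2, b_1 = 0, b_2 = 1, b_3 = 1.

Fix the vertex order A < B < D < E < F < G < J < L < M < N < P and write every simplex with vertices in increasing order. Then dim K = 3 and the simplices of K are:

  0-simplices (11): A, B, D, E, F, G, J, L, M, N, P
  1-simplices (22): AD, AE, AL, AP, BF, BG, BJ, BM, DE, DL, DP, EL, EP, FG, FM, FN, GJ, GN, JM, JN, LP, MN
  2-simplices (18): ADE, ADL, ADP, AEL, AEP, ALP, BFG, BFM, BGJ, BJM, DEL, DEP, DLP, ELP, FGN, FMN, GJN, JMN
  3-simplices (5): ADEL, ADEP, ADLP, AELP, DELP

giving chain groups C_0 ≅ Z^11, C_1 ≅ Z^22, C_2 ≅ Z^18, C_3 ≅ Z^5.

∂_1: C_1 → C_0 is given by ∂[p,q] = [q] − [p]. For instance
  ∂AP = P − A.
As a 11×22 matrix over Z this has rank 9, with invariant factors (1,1,1,1,1,1,1,1,1).

The boundary map ∂_2: C_2 → C_1 sends each 2-simplex [p,q,r] to [q,r] − [p,r] + [p,q]. For instance
  ∂BFM = FM − BM + BF,
  ∂JMN = MN − JN + JM.
As a 22×18 matrix over Z this has rank 13, with invariant factors (1,1,1,1,1,1,1,1,1,1,1,1,1).

The boundary map ∂_3: C_3 → C_2 sends each 3-simplex σ to the alternating sum Σ_i (−1)^i (σ with its i-th vertex removed). For instance
  ∂DELP = ELP − DLP + DEP − DEL,
  ∂ADEL = DEL − AEL + ADL − ADE.
This gives a 18×5 integer matrix of rank 4; reducing to Smith normal form yields diagonal entries (1,1,1,1).

Now H_k = ker ∂_k / im ∂_{k+1}, so:

  H_0: rank C_0 − rank ∂_1 = 11 − 9 = 2, and the invariant factors of ∂_1 are all 1, so H_0 ≅ Z^2.
  H_1: rank ker ∂_1 − rank ∂_2 = (22 − 9) − 13 = 0, and the invariant factors of ∂_2 are all 1, so H_1 ≅ 0.
  H_2: rank ker ∂_2 − rank ∂_3 = (18 − 13) − 4 = 1, and the invariant factors of ∂_3 are all 1, so H_2 ≅ Z.
  H_3: rank ker ∂_3 − rank ∂_4 = (5 − 4) − 0 = 1, and there is no ∂_4, so H_3 ≅ Z.

As a check, the Euler characteristic is 11 − 22 + 18 − 5 = 2, which agrees with 2 − 0 + 1 − 1 = 2.

Hence the Betti numbers are b_0 = 2, b_1 = 0, b_2 = 1, b_3 = 1.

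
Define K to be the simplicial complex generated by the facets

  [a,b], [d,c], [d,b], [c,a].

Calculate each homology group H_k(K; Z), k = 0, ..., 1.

Take the total order a < b < c < d on the vertex set. Then K (dimension 1) consists of the simplices:

  0-simplices (4): a, b, c, d
  1-simplices (4): ab, ac, bd, cd

giving chain groups C_0 ≅ Z^4, C_1 ≅ Z^4.

∂_1: C_1 → C_0 sends each edge [p,q] (with p < q) to q − p.
The 4×4 boundary matrix has rank 3 and Smith normal form diag(1,1,1).

From H_k ≅ ker(∂_k) / im(∂_{k+1}) we obtain:

  H_0: rank C_0 − rank ∂_1 = 4 − 3 = 1, and the invariant factors of ∂_1 are all 1, so H_0 ≅ Z.
  H_1: rank ker ∂_1 − rank ∂_2 = (4 − 3) − 0 = 1, and there is no ∂_2, so H_1 ≅ Z.

(K is a triangulation of the circle S^1.)

H_0 ≅ Z,  H_1 ≅ Z.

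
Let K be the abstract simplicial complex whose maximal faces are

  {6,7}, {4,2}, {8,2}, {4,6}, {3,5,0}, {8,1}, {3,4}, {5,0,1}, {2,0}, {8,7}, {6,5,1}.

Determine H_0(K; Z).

We work with the vertex ordering 0 < 1 < 2 < 3 < 4 < 5 < 6 < 7 < 8. The simplices of K, each written with vertices in increasing order, are:

  0-simplices (9): [0], [1], [2], [3], [4], [5], [6], [7], [8]
  1-simplices (15): [0,1], [0,2], [0,3], [0,5], [1,5], [1,6], [1,8], [2,4], [2,8], [3,4], [3,5], [4,6], [5,6], [6,7], [7,8]
  2-simplices (3): [0,1,5], [0,3,5], [1,5,6]

so the chain groups are C_0 ≅ Z^9, C_1 ≅ Z^15, C_2 ≅ Z^3.

∂_1: C_1 → C_0 sends each edge [p,q] (with p < q) to q − p.
The 9×15 boundary matrix has rank 8 and Smith normal form diag(1,1,1,1,1,1,1,1).

The boundary map ∂_2: C_2 → C_1 sends each 2-simplex [p,q,r] to [q,r] − [p,r] + [p,q]. For instance
  ∂[1,5,6] = [5,6] − [1,6] + [1,5],
  ∂[0,3,5] = [3,5] − [0,5] + [0,3].
The 15×3 boundary matrix has rank 3 and Smith normal form diag(1,1,1).

Computing H_k = (kernel of ∂_k) / (image of ∂_{k+1}):

  H_0: rank C_0 − rank ∂_1 = 9 − 8 = 1, and the invariant factors of ∂_1 are all 1, so H_0 = Z.

H_0 = Z.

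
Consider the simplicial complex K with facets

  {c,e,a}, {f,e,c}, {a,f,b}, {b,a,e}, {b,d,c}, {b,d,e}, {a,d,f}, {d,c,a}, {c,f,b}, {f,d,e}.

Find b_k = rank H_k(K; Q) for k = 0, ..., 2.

K has 6 vertices, 15 edges, 10 triangles.
rank ∂_0 = 0, rank ∂_1 = 5 ⇒ b_0 = 6 − 0 − 5 = 1; all invariant factors of ∂_1 are 1 so no torsion. So H_0 ≅ Z.
rank ∂_1 = 5, rank ∂_2 = 10 ⇒ b_1 = 15 − 5 − 10 = 0; ∂_2 has invariant factor(s) [2] giving torsion. So H_1 ≅ Z/2.
rank ∂_2 = 10, rank ∂_3 = 0 ⇒ b_2 = 10 − 10 − 0 = 0. So H_2 ≅ 0.

b_0 = 1, b_1 = 0, b_2 = 0.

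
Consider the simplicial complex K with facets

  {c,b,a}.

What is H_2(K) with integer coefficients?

We work with the vertex ordering a < b < c. The simplices of K, each written with vertices in increasing order, are:

  0-simplices (3): a, b, c
  1-simplices (3): ab, ac, bc
  2-simplices (1): abc

giving chain groups C_0 ≅ Z^3, C_1 ≅ Z^3, C_2 ≅ Z^1.

∂_1: C_1 → C_0 maps an edge to its endpoints' difference, ∂[p,q] = q − p.
This gives a 3×3 integer matrix of rank 2; reducing to Smith normal form yields diagonal entries (1,1).

Boundary ∂_2: C_2 → C_1 sends each 2-simplex [p,q,r] to [q,r] − [p,r] + [p,q]. For instance
  ∂abc = bc − ac + ab.
As a 3×1 matrix over Z this has rank 1, with invariant factors (1).

Computing H_k = (kernel of ∂_k) / (image of ∂_{k+1}):

  H_2: rank ker ∂_2 − rank ∂_3 = (1 − 1) − 0 = 0, and there is no ∂_3, so H_2 = 0.

(K is a triangulation of the 2-simplex.)

H_2 = 0.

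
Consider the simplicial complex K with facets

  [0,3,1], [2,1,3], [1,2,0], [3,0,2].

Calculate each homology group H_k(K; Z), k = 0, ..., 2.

H_0 ≅ Z,  H_1 = 0,  H_2 ≅ Z.

Fix the vertex order 0 < 1 < 2 < 3 and write every simplex with vertices in increasing order. Then dim K = 2 and the simplices of K are:

  0-simplices (4): [0], [1], [2], [3]
  1-simplices (6): [0,1], [0,2], [0,3], [1,2], [1,3], [2,3]
  2-simplices (4): [0,1,2], [0,1,3], [0,2,3], [1,2,3]

giving chain groups C_0 ≅ Z^4, C_1 ≅ Z^6, C_2 ≅ Z^4.

∂_1: C_1 → C_0 is given by ∂[p,q] = [q] − [p]. For instance
  ∂[0,1] = [1] − [0].
The resulting 4×6 matrix has rank 3, and its Smith normal form has invariant factors (1,1,1).

The boundary map ∂_2: C_2 → C_1 acts by ∂[p,q,r] = [q,r] − [p,r] + [p,q]. For instance
  ∂[0,1,3] = [1,3] − [0,3] + [0,1],
  ∂[0,1,2] = [1,2] − [0,2] + [0,1].
This gives a 6×4 integer matrix of rank 3; reducing to Smith normal form yields diagonal entries (1,1,1).

Computing H_k = (kernel of ∂_k) / (image of ∂_{k+1}):

  H_0: rank C_0 − rank ∂_1 = 4 − 3 = 1, and the invariant factors of ∂_1 are all 1, so H_0 = Z.
  H_1: rank ker ∂_1 − rank ∂_2 = (6 − 3) − 3 = 0, and the invariant factors of ∂_2 are all 1, so H_1 = 0.
  H_2: rank ker ∂_2 − rank ∂_3 = (4 − 3) − 0 = 1, and there is no ∂_3, so H_2 = Z.

(K is a triangulation of the 2-sphere S^2.)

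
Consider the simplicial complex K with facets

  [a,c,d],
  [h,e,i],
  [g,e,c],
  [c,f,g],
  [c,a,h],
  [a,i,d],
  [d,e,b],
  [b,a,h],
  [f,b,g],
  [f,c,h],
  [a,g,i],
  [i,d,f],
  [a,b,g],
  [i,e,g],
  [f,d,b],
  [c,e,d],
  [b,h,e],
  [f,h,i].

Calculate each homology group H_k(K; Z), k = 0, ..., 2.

H_0 ≅ Z,  H_1 ≅ Z^2,  H_2 ≅ Z.

Fix the vertex order a < b < c < d < e < f < g < h < i and write every simplex with vertices in increasing order. Then dim K = 2 and the simplices of K are:

  0-simplices (9): a, b, c, d, e, f, g, h, i
  1-simplices (27): ab, ac, ad, ag, ah, ai, bd, be, bf, bg, bh, cd, ce, cf, cg, ch, de, df, di, eg, eh, ei, fg, fh, fi, gi, hi
  2-simplices (18): abg, abh, acd, ach, adi, agi, bde, bdf, beh, bfg, cde, ceg, cfg, cfh, dfi, egi, ehi, fhi

so the chain groups are C_0 ≅ Z^9, C_1 ≅ Z^27, C_2 ≅ Z^18.

∂_1: C_1 → C_0 maps an edge to its endpoints' difference, ∂[p,q] = q − p. For instance
  ∂ad = d − a.
The 9×27 boundary matrix has rank 8 and Smith normal form diag(1,1,1,1,1,1,1,1).

∂_2: C_2 → C_1 sends each 2-simplex [p,q,r] to [q,r] − [p,r] + [p,q]. For instance
  ∂dfi = fi − di + df,
  ∂agi = gi − ai + ag.
The resulting 27×18 matrix has rank 17, and its Smith normal form has invariant factors (1,1,1,1,1,1,1,1,1,1,1,1,1,1,1,1,1).

Now H_k = ker ∂_k / im ∂_{k+1}, so:

  H_0: rank C_0 − rank ∂_1 = 9 − 8 = 1, and the invariant factors of ∂_1 are all 1, so H_0 = Z.
  H_1: rank ker ∂_1 − rank ∂_2 = (27 − 8) − 17 = 2, and the invariant factors of ∂_2 are all 1, so H_1 = Z^2.
  H_2: rank ker ∂_2 − rank ∂_3 = (18 − 17) − 0 = 1, and there is no ∂_3, so H_2 = Z.

(K is a triangulation of the torus T^2.)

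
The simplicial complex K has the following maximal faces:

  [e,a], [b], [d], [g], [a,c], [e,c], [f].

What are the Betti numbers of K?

b_0 = 5, b_1 = 1.

Take the total order a < b < c < d < e < f < g on the vertex set. Then K (dimension 1) consists of the simplices:

  0-simplices (7): a, b, c, d, e, f, g
  1-simplices (3): ac, ae, ce

so the chain groups are C_0 ≅ Z^7, C_1 ≅ Z^3.

∂_1: C_1 → C_0 is given by ∂[p,q] = [q] − [p]. For instance
  ∂ac = c − a.
This gives a 7×3 integer matrix of rank 2; reducing to Smith normal form yields diagonal entries (1,1).

Reading off H_k = ker ∂_k / im ∂_{k+1}:

  H_0: rank C_0 − rank ∂_1 = 7 − 2 = 5, and the invariant factors of ∂_1 are all 1, so H_0 = Z^5.
  H_1: rank ker ∂_1 − rank ∂_2 = (3 − 2) − 0 = 1, and there is no ∂_2, so H_1 = Z.

(K is a triangulation of the disjoint union of the circle S^1 and a set of 4 points.)

Hence the Betti numbers are b_0 = 5, b_1 = 1.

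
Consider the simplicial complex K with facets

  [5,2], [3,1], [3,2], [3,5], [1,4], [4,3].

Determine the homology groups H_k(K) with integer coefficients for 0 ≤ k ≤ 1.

H_0 = Z,  H_1 = Z^2.

K has 5 vertices, 6 edges.
rank ∂_0 = 0, rank ∂_1 = 4 ⇒ b_0 = 5 − 0 − 4 = 1; all invariant factors of ∂_1 are 1 so no torsion. So H_0 ≅ Z.
rank ∂_1 = 4, rank ∂_2 = 0 ⇒ b_1 = 6 − 4 − 0 = 2. So H_1 ≅ Z^2.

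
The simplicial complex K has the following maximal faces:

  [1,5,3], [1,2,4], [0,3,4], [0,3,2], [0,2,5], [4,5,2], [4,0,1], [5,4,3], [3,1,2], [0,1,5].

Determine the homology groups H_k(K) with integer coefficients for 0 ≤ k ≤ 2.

H_0 = Z,  H_1 = Z/2Z,  H_2 = 0.

We work with the vertex ordering 0 < 1 < 2 < 3 < 4 < 5. The simplices of K, each written with vertices in increasing order, are:

  0-simplices (6): [0], [1], [2], [3], [4], [5]
  1-simplices (15): [0,1], [0,2], [0,3], [0,4], [0,5], [1,2], [1,3], [1,4], [1,5], [2,3], [2,4], [2,5], [3,4], [3,5], [4,5]
  2-simplices (10): [0,1,4], [0,1,5], [0,2,3], [0,2,5], [0,3,4], [1,2,3], [1,2,4], [1,3,5], [2,4,5], [3,4,5]

giving chain groups C_0 ≅ Z^6, C_1 ≅ Z^15, C_2 ≅ Z^10.

Boundary ∂_1: C_1 → C_0 sends each edge [p,q] (with p < q) to q − p.
As a 6×15 matrix over Z this has rank 5, with invariant factors (1,1,1,1,1).

∂_2: C_2 → C_1 maps a triangle to the signed sum of its edges. For instance
  ∂[0,3,4] = [3,4] − [0,4] + [0,3],
  ∂[0,1,4] = [1,4] − [0,4] + [0,1].
The 15×10 boundary matrix has rank 10 and Smith normal form diag(1,1,1,1,1,1,1,1,1,2).

From H_k ≅ ker(∂_k) / im(∂_{k+1}) we obtain:

  H_0: rank C_0 − rank ∂_1 = 6 − 5 = 1, and the invariant factors of ∂_1 are all 1, so H_0 ≅ Z.
  H_1: rank ker ∂_1 − rank ∂_2 = (15 − 5) − 10 = 0, and ∂_2 has invariant factor 2 > 1, so H_1 ≅ Z/2Z.
  H_2: rank ker ∂_2 − rank ∂_3 = (10 − 10) − 0 = 0, and there is no ∂_3, so H_2 ≅ 0.

As a check, the Euler characteristic is 6 − 15 + 10 = 1, which agrees with 1 − 0 + 0 = 1.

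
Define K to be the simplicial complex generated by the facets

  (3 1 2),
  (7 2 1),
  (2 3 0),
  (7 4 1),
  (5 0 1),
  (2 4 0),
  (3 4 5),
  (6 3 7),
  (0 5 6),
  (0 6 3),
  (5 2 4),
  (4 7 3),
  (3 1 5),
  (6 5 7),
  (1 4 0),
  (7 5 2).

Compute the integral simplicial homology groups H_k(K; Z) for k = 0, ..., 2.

K has 8 vertices, 24 edges, 16 triangles.
rank ∂_0 = 0, rank ∂_1 = 7 ⇒ b_0 = 8 − 0 − 7 = 1; all invariant factors of ∂_1 are 1 so no torsion. So H_0 ≅ Z.
rank ∂_1 = 7, rank ∂_2 = 15 ⇒ b_1 = 24 − 7 − 15 = 2; all invariant factors of ∂_2 are 1 so no torsion. So H_1 ≅ Z^2.
rank ∂_2 = 15, rank ∂_3 = 0 ⇒ b_2 = 16 − 15 − 0 = 1. So H_2 ≅ Z.

H_0 = Z,  H_1 = Z^2,  H_2 = Z.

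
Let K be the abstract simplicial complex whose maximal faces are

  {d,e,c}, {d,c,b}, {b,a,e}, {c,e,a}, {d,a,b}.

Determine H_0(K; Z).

H_0 = Z.

Take the total order a < b < c < d < e on the vertex set. Then K (dimension 2) consists of the simplices:

  0-simplices (5): a, b, c, d, e
  1-simplices (10): ab, ac, ad, ae, bc, bd, be, cd, ce, de
  2-simplices (5): abd, abe, ace, bcd, cde

giving chain groups C_0 ≅ Z^5, C_1 ≅ Z^10, C_2 ≅ Z^5.

Boundary ∂_1: C_1 → C_0 maps an edge to its endpoints' difference, ∂[p,q] = q − p.
As a 5×10 matrix over Z this has rank 4, with invariant factors (1,1,1,1).

∂_2: C_2 → C_1 acts by ∂[p,q,r] = [q,r] − [p,r] + [p,q]. For instance
  ∂abe = be − ae + ab,
  ∂ace = ce − ae + ac.
As a 10×5 matrix over Z this has rank 5, with invariant factors (1,1,1,1,1).

Computing H_k = (kernel of ∂_k) / (image of ∂_{k+1}):

  H_0: rank C_0 − rank ∂_1 = 5 − 4 = 1, and the invariant factors of ∂_1 are all 1, so H_0 ≅ Z.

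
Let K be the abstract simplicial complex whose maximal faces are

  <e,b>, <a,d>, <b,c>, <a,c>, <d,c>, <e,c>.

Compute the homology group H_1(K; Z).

H_1 = Z^2.

Take the total order a < b < c < d < e on the vertex set. Then K (dimension 1) consists of the simplices:

  0-simplices (5): a, b, c, d, e
  1-simplices (6): ac, ad, bc, be, cd, ce

giving chain groups C_0 ≅ Z^5, C_1 ≅ Z^6.

∂_1: C_1 → C_0 sends each edge [p,q] (with p < q) to q − p. For instance
  ∂ac = c − a.
This gives a 5×6 integer matrix of rank 4; reducing to Smith normal form yields diagonal entries (1,1,1,1).

Now H_k = ker ∂_k / im ∂_{k+1}, so:

  H_1: rank ker ∂_1 − rank ∂_2 = (6 − 4) − 0 = 2, and there is no ∂_2, so H_1 = Z^2.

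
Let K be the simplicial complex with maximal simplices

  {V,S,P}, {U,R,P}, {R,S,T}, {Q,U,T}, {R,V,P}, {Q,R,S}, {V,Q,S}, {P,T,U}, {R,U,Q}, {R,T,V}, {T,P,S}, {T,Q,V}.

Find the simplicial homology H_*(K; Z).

H_0 ≅ Z,  H_1 ≅ Z/2,  H_2 = 0.

Fix the vertex order P < Q < R < S < T < U < V and write every simplex with vertices in increasing order. Then dim K = 2 and the simplices of K are:

  0-simplices (7): P, Q, R, S, T, U, V
  1-simplices (18): PR, PS, PT, PU, PV, QR, QS, QT, QU, QV, RS, RT, RU, RV, ST, SV, TU, TV
  2-simplices (12): PRU, PRV, PST, PSV, PTU, QRS, QRU, QSV, QTU, QTV, RST, RTV

Hence C_0 ≅ Z^7, C_1 ≅ Z^18, C_2 ≅ Z^12.

Boundary ∂_1: C_1 → C_0 sends each edge [p,q] (with p < q) to q − p.
As a 7×18 matrix over Z this has rank 6, with invariant factors (1,1,1,1,1,1).

Boundary ∂_2: C_2 → C_1 maps a triangle to the signed sum of its edges. For instance
  ∂PST = ST − PT + PS,
  ∂PRU = RU − PU + PR.
The 18×12 boundary matrix has rank 12 and Smith normal form diag(1,1,1,1,1,1,1,1,1,1,1,2).

From H_k ≅ ker(∂_k) / im(∂_{k+1}) we obtain:

  H_0: rank C_0 − rank ∂_1 = 7 − 6 = 1, and the invariant factors of ∂_1 are all 1, so H_0 = Z.
  H_1: rank ker ∂_1 − rank ∂_2 = (18 − 6) − 12 = 0, and ∂_2 has invariant factor 2 > 1, so H_1 = Z/2.
  H_2: rank ker ∂_2 − rank ∂_3 = (12 − 12) − 0 = 0, and there is no ∂_3, so H_2 = 0.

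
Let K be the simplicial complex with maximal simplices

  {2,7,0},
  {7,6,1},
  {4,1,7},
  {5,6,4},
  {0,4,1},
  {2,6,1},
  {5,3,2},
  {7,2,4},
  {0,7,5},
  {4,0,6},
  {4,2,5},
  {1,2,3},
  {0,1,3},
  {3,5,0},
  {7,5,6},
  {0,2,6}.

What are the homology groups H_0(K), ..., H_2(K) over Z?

Order the vertices as 0 < 1 < 2 < 3 < 4 < 5 < 6 < 7. Listing each simplex with vertices in this order, K has dimension 2 with simplices:

  0-simplices (8): [0], [1], [2], [3], [4], [5], [6], [7]
  1-simplices (24): (24 of them)
  2-simplices (16): [0,1,3], [0,1,4], [0,2,6], [0,2,7], [0,3,5], [0,4,6], [0,5,7], [1,2,3], [1,2,6], [1,4,7], [1,6,7], [2,3,5], [2,4,5], [2,4,7], [4,5,6], [5,6,7]

so the chain groups are C_0 ≅ Z^8, C_1 ≅ Z^24, C_2 ≅ Z^16.

The boundary map ∂_1: C_1 → C_0 maps an edge to its endpoints' difference, ∂[p,q] = q − p.
The resulting 8×24 matrix has rank 7, and its Smith normal form has invariant factors (1,1,1,1,1,1,1).

∂_2: C_2 → C_1 maps a triangle to the signed sum of its edges. For instance
  ∂[1,2,6] = [2,6] − [1,6] + [1,2],
  ∂[1,4,7] = [4,7] − [1,7] + [1,4].
The resulting 24×16 matrix has rank 15, and its Smith normal form has invariant factors (1,1,1,1,1,1,1,1,1,1,1,1,1,1,1).

Now H_k = ker ∂_k / im ∂_{k+1}, so:

  H_0: rank C_0 − rank ∂_1 = 8 − 7 = 1, and the invariant factors of ∂_1 are all 1, so H_0 ≅ Z.
  H_1: rank ker ∂_1 − rank ∂_2 = (24 − 7) − 15 = 2, and the invariant factors of ∂_2 are all 1, so H_1 ≅ Z^2.
  H_2: rank ker ∂_2 − rank ∂_3 = (16 − 15) − 0 = 1, and there is no ∂_3, so H_2 ≅ Z.

H_0 ≅ Z,  H_1 ≅ Z^2,  H_2 ≅ Z.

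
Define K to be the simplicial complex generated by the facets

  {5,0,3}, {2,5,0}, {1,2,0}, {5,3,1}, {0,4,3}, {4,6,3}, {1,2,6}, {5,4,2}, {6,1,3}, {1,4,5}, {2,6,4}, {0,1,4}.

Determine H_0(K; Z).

H_0 = Z.

Fix the vertex order 0 < 1 < 2 < 3 < 4 < 5 < 6 and write every simplex with vertices in increasing order. Then dim K = 2 and the simplices of K are:

  0-simplices (7): [0], [1], [2], [3], [4], [5], [6]
  1-simplices (18): [0,1], [0,2], [0,3], [0,4], [0,5], [1,2], [1,3], [1,4], [1,5], [1,6], [2,4], [2,5], [2,6], [3,4], [3,5], [3,6], [4,5], [4,6]
  2-simplices (12): [0,1,2], [0,1,4], [0,2,5], [0,3,4], [0,3,5], [1,2,6], [1,3,5], [1,3,6], [1,4,5], [2,4,5], [2,4,6], [3,4,6]

so the chain groups are C_0 ≅ Z^7, C_1 ≅ Z^18, C_2 ≅ Z^12.

∂_1: C_1 → C_0 maps an edge to its endpoints' difference, ∂[p,q] = q − p.
The 7×18 boundary matrix has rank 6 and Smith normal form diag(1,1,1,1,1,1).

The boundary map ∂_2: C_2 → C_1 acts by ∂[p,q,r] = [q,r] − [p,r] + [p,q]. For instance
  ∂[2,4,5] = [4,5] − [2,5] + [2,4],
  ∂[0,2,5] = [2,5] − [0,5] + [0,2].
The resulting 18×12 matrix has rank 12, and its Smith normal form has invariant factors (1,1,1,1,1,1,1,1,1,1,1,2).

From H_k ≅ ker(∂_k) / im(∂_{k+1}) we obtain:

  H_0: rank C_0 − rank ∂_1 = 7 − 6 = 1, and the invariant factors of ∂_1 are all 1, so H_0 ≅ Z.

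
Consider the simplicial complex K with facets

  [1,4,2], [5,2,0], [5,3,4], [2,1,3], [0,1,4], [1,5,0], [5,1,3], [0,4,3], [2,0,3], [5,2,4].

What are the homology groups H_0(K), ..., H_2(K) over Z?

H_0 ≅ Z,  H_1 ≅ Z/2,  H_2 = 0.

We work with the vertex ordering 0 < 1 < 2 < 3 < 4 < 5. The simplices of K, each written with vertices in increasing order, are:

  0-simplices (6): [0], [1], [2], [3], [4], [5]
  1-simplices (15): [0,1], [0,2], [0,3], [0,4], [0,5], [1,2], [1,3], [1,4], [1,5], [2,3], [2,4], [2,5], [3,4], [3,5], [4,5]
  2-simplices (10): [0,1,4], [0,1,5], [0,2,3], [0,2,5], [0,3,4], [1,2,3], [1,2,4], [1,3,5], [2,4,5], [3,4,5]

giving chain groups C_0 ≅ Z^6, C_1 ≅ Z^15, C_2 ≅ Z^10.

The boundary map ∂_1: C_1 → C_0 sends each edge [p,q] (with p < q) to q − p.
This gives a 6×15 integer matrix of rank 5; reducing to Smith normal form yields diagonal entries (1,1,1,1,1).

∂_2: C_2 → C_1 sends each 2-simplex [p,q,r] to [q,r] − [p,r] + [p,q]. For instance
  ∂[0,2,5] = [2,5] − [0,5] + [0,2],
  ∂[2,4,5] = [4,5] − [2,5] + [2,4].
This gives a 15×10 integer matrix of rank 10; reducing to Smith normal form yields diagonal entries (1,1,1,1,1,1,1,1,1,2).

Now H_k = ker ∂_k / im ∂_{k+1}, so:

  H_0: rank C_0 − rank ∂_1 = 6 − 5 = 1, and the invariant factors of ∂_1 are all 1, so H_0 = Z.
  H_1: rank ker ∂_1 − rank ∂_2 = (15 − 5) − 10 = 0, and ∂_2 has invariant factor 2 > 1, so H_1 = Z/2.
  H_2: rank ker ∂_2 − rank ∂_3 = (10 − 10) − 0 = 0, and there is no ∂_3, so H_2 = 0.

As a check, the Euler characteristic is 6 − 15 + 10 = 1, which agrees with 1 − 0 + 0 = 1.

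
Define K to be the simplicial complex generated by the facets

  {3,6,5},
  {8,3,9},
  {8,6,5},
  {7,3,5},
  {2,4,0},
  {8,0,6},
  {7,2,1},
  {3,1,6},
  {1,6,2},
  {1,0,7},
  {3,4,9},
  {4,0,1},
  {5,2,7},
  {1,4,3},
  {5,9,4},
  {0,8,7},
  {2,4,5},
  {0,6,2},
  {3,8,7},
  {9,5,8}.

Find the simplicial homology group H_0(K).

Fix the vertex order 0 < 1 < 2 < 3 < 4 < 5 < 6 < 7 < 8 < 9 and write every simplex with vertices in increasing order. Then dim K = 2 and the simplices of K are:

  0-simplices (10): [0], [1], [2], [3], [4], [5], [6], [7], [8], [9]
  1-simplices (30): (30 of them)
  2-simplices (20): (20 of them)

giving chain groups C_0 ≅ Z^10, C_1 ≅ Z^30, C_2 ≅ Z^20.

Boundary ∂_1: C_1 → C_0 maps an edge to its endpoints' difference, ∂[p,q] = q − p. For instance
  ∂[0,8] = [8] − [0].
The 10×30 boundary matrix has rank 9 and Smith normal form diag(1,1,1,1,1,1,1,1,1).

The boundary map ∂_2: C_2 → C_1 sends each 2-simplex [p,q,r] to [q,r] − [p,r] + [p,q]. For instance
  ∂[0,7,8] = [7,8] − [0,8] + [0,7],
  ∂[3,7,8] = [7,8] − [3,8] + [3,7].
The 30×20 boundary matrix has rank 20 and Smith normal form diag(1,1,1,1,1,1,1,1,1,1,1,1,1,1,1,1,1,1,1,2).

Now H_k = ker ∂_k / im ∂_{k+1}, so:

  H_0: rank C_0 − rank ∂_1 = 10 − 9 = 1, and the invariant factors of ∂_1 are all 1, so H_0 ≅ Z.

(K is a triangulation of the Klein bottle.)

H_0 = Z.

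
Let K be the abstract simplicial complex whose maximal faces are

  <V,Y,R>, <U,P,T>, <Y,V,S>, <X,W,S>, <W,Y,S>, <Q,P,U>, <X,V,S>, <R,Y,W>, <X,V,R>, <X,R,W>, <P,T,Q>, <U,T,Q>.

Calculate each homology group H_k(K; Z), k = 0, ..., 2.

H_0 ≅ Z^2,  H_1 = 0,  H_2 ≅ Z^2.

Take the total order P < Q < R < S < T < U < V < W < X < Y on the vertex set. Then K (dimension 2) consists of the simplices:

  0-simplices (10): P, Q, R, S, T, U, V, W, X, Y
  1-simplices (18): PQ, PT, PU, QT, QU, RV, RW, RX, RY, SV, SW, SX, SY, TU, VX, VY, WX, WY
  2-simplices (12): PQT, PQU, PTU, QTU, RVX, RVY, RWX, RWY, SVX, SVY, SWX, SWY

giving chain groups C_0 ≅ Z^10, C_1 ≅ Z^18, C_2 ≅ Z^12.

Boundary ∂_1: C_1 → C_0 maps an edge to its endpoints' difference, ∂[p,q] = q − p.
The resulting 10×18 matrix has rank 8, and its Smith normal form has invariant factors (1,1,1,1,1,1,1,1).

∂_2: C_2 → C_1 acts by ∂[p,q,r] = [q,r] − [p,r] + [p,q]. For instance
  ∂SWX = WX − SX + SW,
  ∂SVX = VX − SX + SV.
The 18×12 boundary matrix has rank 10 and Smith normal form diag(1,1,1,1,1,1,1,1,1,1).

From H_k ≅ ker(∂_k) / im(∂_{k+1}) we obtain:

  H_0: rank C_0 − rank ∂_1 = 10 − 8 = 2, and the invariant factors of ∂_1 are all 1, so H_0 ≅ Z^2.
  H_1: rank ker ∂_1 − rank ∂_2 = (18 − 8) − 10 = 0, and the invariant factors of ∂_2 are all 1, so H_1 ≅ 0.
  H_2: rank ker ∂_2 − rank ∂_3 = (12 − 10) − 0 = 2, and there is no ∂_3, so H_2 ≅ Z^2.

As a check, the Euler characteristic is 10 − 18 + 12 = 4, which agrees with 2 − 0 + 2 = 4.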